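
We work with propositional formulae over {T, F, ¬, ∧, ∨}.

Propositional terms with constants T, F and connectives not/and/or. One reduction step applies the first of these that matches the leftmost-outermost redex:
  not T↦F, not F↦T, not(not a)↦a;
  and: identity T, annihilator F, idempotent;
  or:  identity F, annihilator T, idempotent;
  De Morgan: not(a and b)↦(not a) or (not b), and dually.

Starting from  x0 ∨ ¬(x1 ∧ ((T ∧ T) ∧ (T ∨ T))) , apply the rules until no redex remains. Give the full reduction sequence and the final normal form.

  start: x0 ∨ ¬(x1 ∧ ((T ∧ T) ∧ (T ∨ T)))
  →1  x0 ∨ (¬x1 ∨ ¬((T ∧ T) ∧ (T ∨ T)))
  →2  x0 ∨ (¬x1 ∨ (¬(T ∧ T) ∨ ¬(T ∨ T)))
  →3  x0 ∨ (¬x1 ∨ ((¬T ∨ ¬T) ∨ ¬(T ∨ T)))
  →4  x0 ∨ (¬x1 ∨ (¬T ∨ ¬(T ∨ T)))
  →5  x0 ∨ (¬x1 ∨ (F ∨ ¬(T ∨ T)))
  →6  x0 ∨ (¬x1 ∨ ¬(T ∨ T))
  →7  x0 ∨ (¬x1 ∨ (¬T ∧ ¬T))
  →8  x0 ∨ (¬x1 ∨ ¬T)
  →9  x0 ∨ (¬x1 ∨ F)
  →10  x0 ∨ ¬x1

Answer: normal form = x0 ∨ ¬x1  (in 10 steps)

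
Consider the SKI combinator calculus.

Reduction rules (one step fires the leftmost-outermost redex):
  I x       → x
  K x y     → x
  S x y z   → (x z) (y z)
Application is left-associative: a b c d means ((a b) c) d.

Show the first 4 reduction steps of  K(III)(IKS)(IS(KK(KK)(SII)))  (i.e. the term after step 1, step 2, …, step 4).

  start: K(III)(IKS)(IS(KK(KK)(SII)))
  [1] III(IS(KK(KK)(SII)))
  [2] II(IS(KK(KK)(SII)))
  [3] I(IS(KK(KK)(SII)))
  [4] IS(KK(KK)(SII))

Answer: after 4 steps: IS(KK(KK)(SII))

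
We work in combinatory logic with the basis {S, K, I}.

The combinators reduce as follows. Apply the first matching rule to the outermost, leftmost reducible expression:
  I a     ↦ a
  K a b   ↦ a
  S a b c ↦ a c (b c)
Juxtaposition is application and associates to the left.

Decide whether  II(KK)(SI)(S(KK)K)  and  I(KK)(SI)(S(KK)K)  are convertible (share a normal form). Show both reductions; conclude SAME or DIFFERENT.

Answer: SAME — A ⇓ K(S(KK)K), B ⇓ K(S(KK)K)

Working:
Term A:
  start: II(KK)(SI)(S(KK)K)
  [1] I(KK)(SI)(S(KK)K)
  [2] KK(SI)(S(KK)K)
  [3] K(S(KK)K)

Term B:
  start: I(KK)(SI)(S(KK)K)
  [1] KK(SI)(S(KK)K)
  [2] K(S(KK)K)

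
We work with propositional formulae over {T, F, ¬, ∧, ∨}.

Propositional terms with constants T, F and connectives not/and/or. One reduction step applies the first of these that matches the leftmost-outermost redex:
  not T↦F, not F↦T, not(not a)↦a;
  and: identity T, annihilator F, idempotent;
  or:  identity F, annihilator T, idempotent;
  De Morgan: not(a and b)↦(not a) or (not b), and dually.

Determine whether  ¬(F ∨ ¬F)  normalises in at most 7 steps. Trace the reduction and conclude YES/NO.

  start: ¬(F ∨ ¬F)
  [1] ¬F ∧ ¬¬F
  [2] T ∧ ¬¬F
  [3] ¬¬F
  [4] F

Answer: YES — reaches normal form F in 4 ≤ 7 steps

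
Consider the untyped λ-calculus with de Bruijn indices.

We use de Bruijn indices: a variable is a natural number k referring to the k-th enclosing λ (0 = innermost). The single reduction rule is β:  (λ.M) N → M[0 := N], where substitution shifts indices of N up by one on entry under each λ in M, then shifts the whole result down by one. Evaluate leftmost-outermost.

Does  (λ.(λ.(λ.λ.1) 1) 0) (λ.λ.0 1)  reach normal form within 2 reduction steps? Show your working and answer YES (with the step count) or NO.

  start: (λ.(λ.(λ.λ.1) 1) 0) (λ.λ.0 1)
  [1] (λ.(λ.λ.1) (λ.λ.0 1)) (λ.λ.0 1)
  [2] (λ.λ.1) (λ.λ.0 1)

Answer: NO — after 2 steps the term is (λ.λ.1) (λ.λ.0 1), not yet normal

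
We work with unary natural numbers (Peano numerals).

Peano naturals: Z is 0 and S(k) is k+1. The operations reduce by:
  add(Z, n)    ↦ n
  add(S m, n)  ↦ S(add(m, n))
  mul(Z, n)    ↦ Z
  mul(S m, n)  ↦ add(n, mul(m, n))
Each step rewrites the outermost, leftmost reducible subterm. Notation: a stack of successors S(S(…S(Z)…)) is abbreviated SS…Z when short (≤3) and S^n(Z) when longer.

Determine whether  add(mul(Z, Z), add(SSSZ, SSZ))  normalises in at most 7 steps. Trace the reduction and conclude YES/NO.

Answer: YES — reaches normal form S^5(Z) in 6 ≤ 7 steps

Derivation:
  start: add(mul(Z, Z), add(SSSZ, SSZ))
  [1] add(Z, add(SSSZ, SSZ))
  [2] add(SSSZ, SSZ)
  [3] S(add(SSZ, SSZ))
  [4] S(S(add(SZ, SSZ)))
  [5] S(S(S(add(Z, SSZ))))
  [6] S^5(Z)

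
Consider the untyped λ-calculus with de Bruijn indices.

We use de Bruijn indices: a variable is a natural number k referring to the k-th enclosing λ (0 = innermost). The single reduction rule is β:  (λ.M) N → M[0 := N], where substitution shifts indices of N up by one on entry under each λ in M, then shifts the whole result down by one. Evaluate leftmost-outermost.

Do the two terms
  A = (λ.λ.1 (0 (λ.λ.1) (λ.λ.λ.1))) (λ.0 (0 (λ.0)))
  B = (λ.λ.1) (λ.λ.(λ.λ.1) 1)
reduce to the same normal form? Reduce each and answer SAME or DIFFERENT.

Term A:
  start: (λ.λ.1 (0 (λ.λ.1) (λ.λ.λ.1))) (λ.0 (0 (λ.0)))
  step 1: λ.(λ.0 (0 (λ.0))) (0 (λ.λ.1) (λ.λ.λ.1))
  step 2: λ.0 (λ.λ.1) (λ.λ.λ.1) (0 (λ.λ.1) (λ.λ.λ.1) (λ.0))

Term B:
  start: (λ.λ.1) (λ.λ.(λ.λ.1) 1)
  step 1: λ.λ.λ.(λ.λ.1) 1
  step 2: λ.λ.λ.λ.2

Answer: DIFFERENT — A ⇓ λ.0 (λ.λ.1) (λ.λ.λ.1) (0 (λ.λ.1) (λ.λ.λ.1) (λ.0)), B ⇓ λ.λ.λ.λ.2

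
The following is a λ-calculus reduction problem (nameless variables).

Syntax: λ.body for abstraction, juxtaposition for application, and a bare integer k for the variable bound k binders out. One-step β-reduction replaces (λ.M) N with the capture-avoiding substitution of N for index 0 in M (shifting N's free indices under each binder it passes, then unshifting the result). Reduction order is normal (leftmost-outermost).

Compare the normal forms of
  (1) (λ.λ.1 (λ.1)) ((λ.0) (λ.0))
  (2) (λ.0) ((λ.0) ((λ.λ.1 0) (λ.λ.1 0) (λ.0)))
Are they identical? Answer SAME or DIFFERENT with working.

Term A:
  start: (λ.λ.1 (λ.1)) ((λ.0) (λ.0))
  →1  λ.(λ.0) (λ.0) (λ.1)
  →2  λ.(λ.0) (λ.1)
  →3  λ.λ.1

Term B:
  start: (λ.0) ((λ.0) ((λ.λ.1 0) (λ.λ.1 0) (λ.0)))
  →1  (λ.0) ((λ.λ.1 0) (λ.λ.1 0) (λ.0))
  →2  (λ.λ.1 0) (λ.λ.1 0) (λ.0)
  →3  (λ.(λ.λ.1 0) 0) (λ.0)
  →4  (λ.λ.1 0) (λ.0)
  →5  λ.(λ.0) 0
  →6  λ.0

Answer: DIFFERENT — A ⇓ λ.λ.1, B ⇓ λ.0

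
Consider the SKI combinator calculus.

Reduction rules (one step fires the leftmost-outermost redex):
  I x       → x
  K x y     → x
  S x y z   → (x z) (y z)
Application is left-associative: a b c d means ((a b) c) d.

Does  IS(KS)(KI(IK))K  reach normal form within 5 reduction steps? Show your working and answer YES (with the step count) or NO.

Answer: YES — reaches normal form SK in 5 ≤ 5 steps

Working:
  start: IS(KS)(KI(IK))K
  →1  S(KS)(KI(IK))K
  →2  KSK(KI(IK)K)
  →3  S(KI(IK)K)
  →4  S(IK)
  →5  SK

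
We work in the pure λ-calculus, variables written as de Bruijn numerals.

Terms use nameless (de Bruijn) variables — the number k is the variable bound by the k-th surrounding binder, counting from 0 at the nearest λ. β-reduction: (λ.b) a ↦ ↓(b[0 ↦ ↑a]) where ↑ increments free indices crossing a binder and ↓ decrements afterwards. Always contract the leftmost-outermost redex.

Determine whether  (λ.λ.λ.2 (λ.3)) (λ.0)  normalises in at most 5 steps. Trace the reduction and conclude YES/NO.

  start: (λ.λ.λ.2 (λ.3)) (λ.0)
  step 1: λ.λ.(λ.0) (λ.λ.0)
  step 2: λ.λ.λ.λ.0

Answer: YES — reaches normal form λ.λ.λ.λ.0 in 2 ≤ 5 steps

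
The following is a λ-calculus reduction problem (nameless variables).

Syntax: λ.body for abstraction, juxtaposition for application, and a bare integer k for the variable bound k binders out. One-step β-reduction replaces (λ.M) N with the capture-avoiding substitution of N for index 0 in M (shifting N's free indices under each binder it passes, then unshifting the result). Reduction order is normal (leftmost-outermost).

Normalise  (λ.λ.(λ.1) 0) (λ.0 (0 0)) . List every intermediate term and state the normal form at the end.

Answer: normal form = λ.0  (in 2 steps)

Reduction:
  start: (λ.λ.(λ.1) 0) (λ.0 (0 0))
  [1] λ.(λ.1) 0
  [2] λ.0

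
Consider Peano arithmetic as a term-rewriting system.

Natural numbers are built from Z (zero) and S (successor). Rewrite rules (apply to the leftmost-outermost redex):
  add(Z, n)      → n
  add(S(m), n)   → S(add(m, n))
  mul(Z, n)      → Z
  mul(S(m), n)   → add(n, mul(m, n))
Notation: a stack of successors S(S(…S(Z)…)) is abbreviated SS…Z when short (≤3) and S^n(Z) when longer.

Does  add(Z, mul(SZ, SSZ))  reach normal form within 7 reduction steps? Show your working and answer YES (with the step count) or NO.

  start: add(Z, mul(SZ, SSZ))
  step 1: mul(SZ, SSZ)
  step 2: add(SSZ, mul(Z, SSZ))
  step 3: S(add(SZ, mul(Z, SSZ)))
  step 4: S(S(add(Z, mul(Z, SSZ))))
  step 5: S(S(mul(Z, SSZ)))
  step 6: SSZ

Answer: YES — reaches normal form SSZ in 6 ≤ 7 steps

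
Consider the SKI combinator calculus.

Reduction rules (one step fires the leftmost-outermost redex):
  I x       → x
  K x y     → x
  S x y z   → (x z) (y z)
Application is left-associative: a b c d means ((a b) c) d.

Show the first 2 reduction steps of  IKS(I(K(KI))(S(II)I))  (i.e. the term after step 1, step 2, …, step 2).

Answer: after 2 steps: S

Derivation:
  start: IKS(I(K(KI))(S(II)I))
  step 1: KS(I(K(KI))(S(II)I))
  step 2: S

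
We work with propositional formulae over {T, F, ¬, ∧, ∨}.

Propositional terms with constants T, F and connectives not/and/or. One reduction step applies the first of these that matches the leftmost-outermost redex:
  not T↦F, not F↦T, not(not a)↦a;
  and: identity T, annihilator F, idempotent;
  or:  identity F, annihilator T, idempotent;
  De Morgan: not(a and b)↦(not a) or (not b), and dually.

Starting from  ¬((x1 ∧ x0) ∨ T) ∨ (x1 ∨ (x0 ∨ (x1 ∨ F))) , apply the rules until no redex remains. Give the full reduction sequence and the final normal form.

Answer: normal form = x1 ∨ (x0 ∨ x1)  (in 6 steps)

Reduction:
  start: ¬((x1 ∧ x0) ∨ T) ∨ (x1 ∨ (x0 ∨ (x1 ∨ F)))
  step 1: (¬(x1 ∧ x0) ∧ ¬T) ∨ (x1 ∨ (x0 ∨ (x1 ∨ F)))
  step 2: ((¬x1 ∨ ¬x0) ∧ ¬T) ∨ (x1 ∨ (x0 ∨ (x1 ∨ F)))
  step 3: ((¬x1 ∨ ¬x0) ∧ F) ∨ (x1 ∨ (x0 ∨ (x1 ∨ F)))
  step 4: F ∨ (x1 ∨ (x0 ∨ (x1 ∨ F)))
  step 5: x1 ∨ (x0 ∨ (x1 ∨ F))
  step 6: x1 ∨ (x0 ∨ x1)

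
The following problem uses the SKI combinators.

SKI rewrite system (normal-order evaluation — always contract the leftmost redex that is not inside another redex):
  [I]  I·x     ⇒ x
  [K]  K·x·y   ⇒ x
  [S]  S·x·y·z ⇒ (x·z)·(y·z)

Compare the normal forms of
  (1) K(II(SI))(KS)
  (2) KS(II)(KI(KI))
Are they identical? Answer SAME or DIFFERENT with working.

Term A:
  start: K(II(SI))(KS)
  step 1: II(SI)
  step 2: I(SI)
  step 3: SI

Term B:
  start: KS(II)(KI(KI))
  step 1: S(KI(KI))
  step 2: SI

Answer: SAME — A ⇓ SI, B ⇓ SI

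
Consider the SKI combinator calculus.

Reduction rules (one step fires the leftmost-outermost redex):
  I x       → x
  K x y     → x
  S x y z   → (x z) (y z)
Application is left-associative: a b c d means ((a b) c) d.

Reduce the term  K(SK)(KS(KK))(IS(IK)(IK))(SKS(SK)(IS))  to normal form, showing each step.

Answer: normal form = SKS  (in 6 steps)

Working:
  start: K(SK)(KS(KK))(IS(IK)(IK))(SKS(SK)(IS))
  [1] SK(IS(IK)(IK))(SKS(SK)(IS))
  [2] K(SKS(SK)(IS))(IS(IK)(IK)(SKS(SK)(IS)))
  [3] SKS(SK)(IS)
  [4] K(SK)(S(SK))(IS)
  [5] SK(IS)
  [6] SKS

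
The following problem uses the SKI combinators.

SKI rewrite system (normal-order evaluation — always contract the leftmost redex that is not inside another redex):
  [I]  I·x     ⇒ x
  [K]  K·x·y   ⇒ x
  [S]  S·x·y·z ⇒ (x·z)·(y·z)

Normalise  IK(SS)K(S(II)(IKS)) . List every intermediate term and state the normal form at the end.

Answer: normal form = SS(SI(KS))  (in 4 steps)

Reduction:
  start: IK(SS)K(S(II)(IKS))
  step 1: K(SS)K(S(II)(IKS))
  step 2: SS(S(II)(IKS))
  step 3: SS(SI(IKS))
  step 4: SS(SI(KS))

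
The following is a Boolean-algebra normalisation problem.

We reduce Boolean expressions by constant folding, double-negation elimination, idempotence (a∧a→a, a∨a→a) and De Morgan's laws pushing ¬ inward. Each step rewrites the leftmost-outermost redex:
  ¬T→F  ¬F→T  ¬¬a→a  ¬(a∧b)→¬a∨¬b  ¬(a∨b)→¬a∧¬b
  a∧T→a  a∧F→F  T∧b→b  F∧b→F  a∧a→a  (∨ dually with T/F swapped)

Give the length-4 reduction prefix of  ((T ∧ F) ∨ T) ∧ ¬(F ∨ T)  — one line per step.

  start: ((T ∧ F) ∨ T) ∧ ¬(F ∨ T)
  →1  T ∧ ¬(F ∨ T)
  →2  ¬(F ∨ T)
  →3  ¬F ∧ ¬T
  →4  T ∧ ¬T

Answer: after 4 steps: T ∧ ¬T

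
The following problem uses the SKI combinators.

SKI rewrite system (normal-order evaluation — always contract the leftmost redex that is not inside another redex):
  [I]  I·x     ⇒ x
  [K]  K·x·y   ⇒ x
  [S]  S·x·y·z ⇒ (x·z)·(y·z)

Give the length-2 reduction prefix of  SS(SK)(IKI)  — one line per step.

Answer: after 2 steps: S(KI)(SK(IKI))

Derivation:
  start: SS(SK)(IKI)
  →1  S(IKI)(SK(IKI))
  →2  S(KI)(SK(IKI))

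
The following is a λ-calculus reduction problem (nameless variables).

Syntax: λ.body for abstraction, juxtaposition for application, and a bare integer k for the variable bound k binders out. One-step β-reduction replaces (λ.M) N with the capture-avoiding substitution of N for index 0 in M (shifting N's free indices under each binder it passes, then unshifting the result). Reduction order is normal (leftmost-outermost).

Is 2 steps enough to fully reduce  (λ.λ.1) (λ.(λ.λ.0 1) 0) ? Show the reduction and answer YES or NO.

  start: (λ.λ.1) (λ.(λ.λ.0 1) 0)
  →1  λ.λ.(λ.λ.0 1) 0
  →2  λ.λ.λ.0 1

Answer: YES — reaches normal form λ.λ.λ.0 1 in 2 ≤ 2 steps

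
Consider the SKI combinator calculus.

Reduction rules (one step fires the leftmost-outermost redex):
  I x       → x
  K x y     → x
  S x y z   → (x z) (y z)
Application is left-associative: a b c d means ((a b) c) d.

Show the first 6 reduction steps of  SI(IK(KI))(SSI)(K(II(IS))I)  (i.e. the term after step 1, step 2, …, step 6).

Answer: after 6 steps: KI(K(II(IS))I)(I(IK(KI)(SSI))(K(II(IS))I))

Working:
  start: SI(IK(KI))(SSI)(K(II(IS))I)
  step 1: I(SSI)(IK(KI)(SSI))(K(II(IS))I)
  step 2: SSI(IK(KI)(SSI))(K(II(IS))I)
  step 3: S(IK(KI)(SSI))(I(IK(KI)(SSI)))(K(II(IS))I)
  step 4: IK(KI)(SSI)(K(II(IS))I)(I(IK(KI)(SSI))(K(II(IS))I))
  step 5: K(KI)(SSI)(K(II(IS))I)(I(IK(KI)(SSI))(K(II(IS))I))
  step 6: KI(K(II(IS))I)(I(IK(KI)(SSI))(K(II(IS))I))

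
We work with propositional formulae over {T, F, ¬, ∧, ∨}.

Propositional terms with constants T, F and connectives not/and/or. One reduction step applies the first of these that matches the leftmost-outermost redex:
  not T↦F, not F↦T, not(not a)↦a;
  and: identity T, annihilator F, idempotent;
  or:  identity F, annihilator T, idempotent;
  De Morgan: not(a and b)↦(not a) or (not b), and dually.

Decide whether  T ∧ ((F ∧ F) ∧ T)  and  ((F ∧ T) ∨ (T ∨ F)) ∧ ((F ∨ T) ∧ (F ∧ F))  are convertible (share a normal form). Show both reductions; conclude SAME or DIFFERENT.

Answer: SAME — A ⇓ F, B ⇓ F

Reduction:
Term A:
  start: T ∧ ((F ∧ F) ∧ T)
  step 1: (F ∧ F) ∧ T
  step 2: F ∧ F
  step 3: F

Term B:
  start: ((F ∧ T) ∨ (T ∨ F)) ∧ ((F ∨ T) ∧ (F ∧ F))
  step 1: (F ∨ (T ∨ F)) ∧ ((F ∨ T) ∧ (F ∧ F))
  step 2: (T ∨ F) ∧ ((F ∨ T) ∧ (F ∧ F))
  step 3: T ∧ ((F ∨ T) ∧ (F ∧ F))
  step 4: (F ∨ T) ∧ (F ∧ F)
  step 5: T ∧ (F ∧ F)
  step 6: F ∧ F
  step 7: F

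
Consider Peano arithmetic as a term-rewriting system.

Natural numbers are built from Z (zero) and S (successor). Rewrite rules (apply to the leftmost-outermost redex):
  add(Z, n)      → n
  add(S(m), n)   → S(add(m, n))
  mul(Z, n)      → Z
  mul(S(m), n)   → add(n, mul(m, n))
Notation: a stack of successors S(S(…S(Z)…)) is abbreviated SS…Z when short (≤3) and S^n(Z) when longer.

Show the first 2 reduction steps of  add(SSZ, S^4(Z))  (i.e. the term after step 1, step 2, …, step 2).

Answer: after 2 steps: S(S(add(Z, S^4(Z))))

Reduction:
  start: add(SSZ, S^4(Z))
  step 1: S(add(SZ, S^4(Z)))
  step 2: S(S(add(Z, S^4(Z))))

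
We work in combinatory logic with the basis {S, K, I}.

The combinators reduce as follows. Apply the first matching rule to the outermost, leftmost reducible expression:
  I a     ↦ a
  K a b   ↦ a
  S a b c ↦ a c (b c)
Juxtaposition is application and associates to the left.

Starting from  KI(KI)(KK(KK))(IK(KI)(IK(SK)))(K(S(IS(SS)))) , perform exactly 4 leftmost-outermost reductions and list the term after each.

  start: KI(KI)(KK(KK))(IK(KI)(IK(SK)))(K(S(IS(SS))))
  →1  I(KK(KK))(IK(KI)(IK(SK)))(K(S(IS(SS))))
  →2  KK(KK)(IK(KI)(IK(SK)))(K(S(IS(SS))))
  →3  K(IK(KI)(IK(SK)))(K(S(IS(SS))))
  →4  IK(KI)(IK(SK))

Answer: after 4 steps: IK(KI)(IK(SK))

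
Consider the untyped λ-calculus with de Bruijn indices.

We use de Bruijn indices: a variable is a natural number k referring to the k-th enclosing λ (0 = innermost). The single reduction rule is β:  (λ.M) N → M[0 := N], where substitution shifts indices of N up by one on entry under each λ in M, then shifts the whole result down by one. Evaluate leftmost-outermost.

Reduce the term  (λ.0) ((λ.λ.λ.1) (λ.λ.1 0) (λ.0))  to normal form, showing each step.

Answer: normal form = λ.λ.0  (in 3 steps)

Reduction:
  start: (λ.0) ((λ.λ.λ.1) (λ.λ.1 0) (λ.0))
  [1] (λ.λ.λ.1) (λ.λ.1 0) (λ.0)
  [2] (λ.λ.1) (λ.0)
  [3] λ.λ.0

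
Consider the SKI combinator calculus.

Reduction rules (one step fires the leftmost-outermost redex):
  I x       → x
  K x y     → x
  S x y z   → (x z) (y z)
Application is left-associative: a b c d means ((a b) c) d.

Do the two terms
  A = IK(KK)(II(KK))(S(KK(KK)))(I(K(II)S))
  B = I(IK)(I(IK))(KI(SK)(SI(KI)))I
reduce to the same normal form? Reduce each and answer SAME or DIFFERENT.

Term A:
  start: IK(KK)(II(KK))(S(KK(KK)))(I(K(II)S))
  step 1: K(KK)(II(KK))(S(KK(KK)))(I(K(II)S))
  step 2: KK(S(KK(KK)))(I(K(II)S))
  step 3: K(I(K(II)S))
  step 4: K(K(II)S)
  step 5: K(II)
  step 6: KI

Term B:
  start: I(IK)(I(IK))(KI(SK)(SI(KI)))I
  step 1: IK(I(IK))(KI(SK)(SI(KI)))I
  step 2: K(I(IK))(KI(SK)(SI(KI)))I
  step 3: I(IK)I
  step 4: IKI
  step 5: KI

Answer: SAME — A ⇓ KI, B ⇓ KI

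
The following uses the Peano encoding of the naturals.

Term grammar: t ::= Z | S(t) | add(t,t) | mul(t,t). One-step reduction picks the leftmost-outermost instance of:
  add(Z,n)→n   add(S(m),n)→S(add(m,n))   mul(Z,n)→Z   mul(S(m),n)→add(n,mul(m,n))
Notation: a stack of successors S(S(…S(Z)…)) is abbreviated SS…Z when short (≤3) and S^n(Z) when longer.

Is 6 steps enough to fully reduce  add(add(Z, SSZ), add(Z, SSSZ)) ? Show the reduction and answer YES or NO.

Answer: YES — reaches normal form S^5(Z) in 5 ≤ 6 steps

Working:
  start: add(add(Z, SSZ), add(Z, SSSZ))
  →1  add(SSZ, add(Z, SSSZ))
  →2  S(add(SZ, add(Z, SSSZ)))
  →3  S(S(add(Z, add(Z, SSSZ))))
  →4  S(S(add(Z, SSSZ)))
  →5  S^5(Z)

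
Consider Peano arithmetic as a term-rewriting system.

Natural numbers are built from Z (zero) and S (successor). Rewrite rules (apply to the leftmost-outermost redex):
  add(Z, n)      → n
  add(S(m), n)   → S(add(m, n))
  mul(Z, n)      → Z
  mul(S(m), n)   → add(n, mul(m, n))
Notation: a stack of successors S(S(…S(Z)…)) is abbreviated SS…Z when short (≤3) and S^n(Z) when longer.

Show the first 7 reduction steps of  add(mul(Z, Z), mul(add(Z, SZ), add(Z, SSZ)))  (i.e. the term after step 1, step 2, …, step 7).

Answer: after 7 steps: S(S(add(Z, mul(Z, add(Z, SSZ)))))

Working:
  start: add(mul(Z, Z), mul(add(Z, SZ), add(Z, SSZ)))
  →1  add(Z, mul(add(Z, SZ), add(Z, SSZ)))
  →2  mul(add(Z, SZ), add(Z, SSZ))
  →3  mul(SZ, add(Z, SSZ))
  →4  add(add(Z, SSZ), mul(Z, add(Z, SSZ)))
  →5  add(SSZ, mul(Z, add(Z, SSZ)))
  →6  S(add(SZ, mul(Z, add(Z, SSZ))))
  →7  S(S(add(Z, mul(Z, add(Z, SSZ)))))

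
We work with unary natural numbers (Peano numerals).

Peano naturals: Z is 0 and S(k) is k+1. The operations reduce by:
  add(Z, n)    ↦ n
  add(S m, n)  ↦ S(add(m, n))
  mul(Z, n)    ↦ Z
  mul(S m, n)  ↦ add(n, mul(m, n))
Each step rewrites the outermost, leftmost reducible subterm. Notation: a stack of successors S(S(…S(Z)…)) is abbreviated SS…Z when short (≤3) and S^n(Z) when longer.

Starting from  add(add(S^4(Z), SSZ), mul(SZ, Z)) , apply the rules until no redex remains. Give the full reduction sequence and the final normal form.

Answer: normal form = S^6(Z)  (in 15 steps)

Derivation:
  start: add(add(S^4(Z), SSZ), mul(SZ, Z))
  step 1: add(S(add(SSSZ, SSZ)), mul(SZ, Z))
  step 2: S(add(add(SSSZ, SSZ), mul(SZ, Z)))
  step 3: S(add(S(add(SSZ, SSZ)), mul(SZ, Z)))
  step 4: S(S(add(add(SSZ, SSZ), mul(SZ, Z))))
  step 5: S(S(add(S(add(SZ, SSZ)), mul(SZ, Z))))
  step 6: S(S(S(add(add(SZ, SSZ), mul(SZ, Z)))))
  step 7: S(S(S(add(S(add(Z, SSZ)), mul(SZ, Z)))))
  step 8: S(S(S(S(add(add(Z, SSZ), mul(SZ, Z))))))
  step 9: S(S(S(S(add(SSZ, mul(SZ, Z))))))
  step 10: S(S(S(S(S(add(SZ, mul(SZ, Z)))))))
  step 11: S(S(S(S(S(S(add(Z, mul(SZ, Z))))))))
  step 12: S(S(S(S(S(S(mul(SZ, Z)))))))
  step 13: S(S(S(S(S(S(add(Z, mul(Z, Z))))))))
  step 14: S(S(S(S(S(S(mul(Z, Z)))))))
  step 15: S^6(Z)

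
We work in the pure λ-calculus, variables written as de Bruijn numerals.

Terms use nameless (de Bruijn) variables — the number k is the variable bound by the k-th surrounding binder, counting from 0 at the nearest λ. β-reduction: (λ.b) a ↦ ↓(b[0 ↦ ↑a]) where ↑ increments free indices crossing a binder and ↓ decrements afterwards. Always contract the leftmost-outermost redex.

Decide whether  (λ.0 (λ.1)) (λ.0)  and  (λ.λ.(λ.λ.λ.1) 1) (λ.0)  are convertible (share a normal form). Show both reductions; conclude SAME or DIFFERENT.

Term A:
  start: (λ.0 (λ.1)) (λ.0)
  →1  (λ.0) (λ.λ.0)
  →2  λ.λ.0

Term B:
  start: (λ.λ.(λ.λ.λ.1) 1) (λ.0)
  →1  λ.(λ.λ.λ.1) (λ.0)
  →2  λ.λ.λ.1

Answer: DIFFERENT — A ⇓ λ.λ.0, B ⇓ λ.λ.λ.1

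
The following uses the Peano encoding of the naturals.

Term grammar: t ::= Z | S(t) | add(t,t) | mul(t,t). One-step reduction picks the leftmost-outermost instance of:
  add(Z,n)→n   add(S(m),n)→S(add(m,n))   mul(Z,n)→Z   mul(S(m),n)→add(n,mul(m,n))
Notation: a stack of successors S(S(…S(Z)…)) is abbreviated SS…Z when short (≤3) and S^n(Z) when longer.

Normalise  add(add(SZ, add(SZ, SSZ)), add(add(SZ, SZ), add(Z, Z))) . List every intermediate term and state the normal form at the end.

  start: add(add(SZ, add(SZ, SSZ)), add(add(SZ, SZ), add(Z, Z)))
  →1  add(S(add(Z, add(SZ, SSZ))), add(add(SZ, SZ), add(Z, Z)))
  →2  S(add(add(Z, add(SZ, SSZ)), add(add(SZ, SZ), add(Z, Z))))
  →3  S(add(add(SZ, SSZ), add(add(SZ, SZ), add(Z, Z))))
  →4  S(add(S(add(Z, SSZ)), add(add(SZ, SZ), add(Z, Z))))
  →5  S(S(add(add(Z, SSZ), add(add(SZ, SZ), add(Z, Z)))))
  →6  S(S(add(SSZ, add(add(SZ, SZ), add(Z, Z)))))
  →7  S(S(S(add(SZ, add(add(SZ, SZ), add(Z, Z))))))
  →8  S(S(S(S(add(Z, add(add(SZ, SZ), add(Z, Z)))))))
  →9  S(S(S(S(add(add(SZ, SZ), add(Z, Z))))))
  →10  S(S(S(S(add(S(add(Z, SZ)), add(Z, Z))))))
  →11  S(S(S(S(S(add(add(Z, SZ), add(Z, Z)))))))
  →12  S(S(S(S(S(add(SZ, add(Z, Z)))))))
  →13  S(S(S(S(S(S(add(Z, add(Z, Z))))))))
  →14  S(S(S(S(S(S(add(Z, Z)))))))
  →15  S^6(Z)

Answer: normal form = S^6(Z)  (in 15 steps)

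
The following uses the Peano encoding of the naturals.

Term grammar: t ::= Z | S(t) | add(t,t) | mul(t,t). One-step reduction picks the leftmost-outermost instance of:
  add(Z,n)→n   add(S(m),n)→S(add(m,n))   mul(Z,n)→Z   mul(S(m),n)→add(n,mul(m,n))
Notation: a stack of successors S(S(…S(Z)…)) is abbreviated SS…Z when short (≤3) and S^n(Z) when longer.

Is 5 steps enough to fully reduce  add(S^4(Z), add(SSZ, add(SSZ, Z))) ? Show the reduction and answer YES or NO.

Answer: NO — after 5 steps the term is S(S(S(S(add(SSZ, add(SSZ, Z)))))), not yet normal

Working:
  start: add(S^4(Z), add(SSZ, add(SSZ, Z)))
  step 1: S(add(SSSZ, add(SSZ, add(SSZ, Z))))
  step 2: S(S(add(SSZ, add(SSZ, add(SSZ, Z)))))
  step 3: S(S(S(add(SZ, add(SSZ, add(SSZ, Z))))))
  step 4: S(S(S(S(add(Z, add(SSZ, add(SSZ, Z)))))))
  step 5: S(S(S(S(add(SSZ, add(SSZ, Z))))))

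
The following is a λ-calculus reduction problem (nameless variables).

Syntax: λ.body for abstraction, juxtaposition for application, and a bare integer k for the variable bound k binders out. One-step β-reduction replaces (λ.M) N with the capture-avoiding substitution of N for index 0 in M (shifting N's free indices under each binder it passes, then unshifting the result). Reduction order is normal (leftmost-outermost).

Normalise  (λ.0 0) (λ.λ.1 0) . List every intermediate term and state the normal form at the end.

  start: (λ.0 0) (λ.λ.1 0)
  →1  (λ.λ.1 0) (λ.λ.1 0)
  →2  λ.(λ.λ.1 0) 0
  →3  λ.λ.1 0

Answer: normal form = λ.λ.1 0  (in 3 steps)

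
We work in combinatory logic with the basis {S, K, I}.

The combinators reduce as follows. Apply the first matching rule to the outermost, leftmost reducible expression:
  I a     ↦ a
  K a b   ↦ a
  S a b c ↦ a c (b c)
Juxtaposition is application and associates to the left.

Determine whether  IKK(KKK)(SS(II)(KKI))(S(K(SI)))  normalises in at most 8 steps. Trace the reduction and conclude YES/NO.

  start: IKK(KKK)(SS(II)(KKI))(S(K(SI)))
  →1  KK(KKK)(SS(II)(KKI))(S(K(SI)))
  →2  K(SS(II)(KKI))(S(K(SI)))
  →3  SS(II)(KKI)
  →4  S(KKI)(II(KKI))
  →5  SK(II(KKI))
  →6  SK(I(KKI))
  →7  SK(KKI)
  →8  SKK

Answer: YES — reaches normal form SKK in 8 ≤ 8 steps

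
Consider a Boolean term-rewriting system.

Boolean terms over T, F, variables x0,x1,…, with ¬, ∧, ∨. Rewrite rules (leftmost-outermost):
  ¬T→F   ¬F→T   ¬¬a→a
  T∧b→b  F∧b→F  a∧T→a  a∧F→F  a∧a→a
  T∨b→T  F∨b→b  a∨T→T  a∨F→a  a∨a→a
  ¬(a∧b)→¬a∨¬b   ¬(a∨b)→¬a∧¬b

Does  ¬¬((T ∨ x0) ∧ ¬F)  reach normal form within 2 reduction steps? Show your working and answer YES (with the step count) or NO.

  start: ¬¬((T ∨ x0) ∧ ¬F)
  [1] (T ∨ x0) ∧ ¬F
  [2] T ∧ ¬F

Answer: NO — after 2 steps the term is T ∧ ¬F, not yet normal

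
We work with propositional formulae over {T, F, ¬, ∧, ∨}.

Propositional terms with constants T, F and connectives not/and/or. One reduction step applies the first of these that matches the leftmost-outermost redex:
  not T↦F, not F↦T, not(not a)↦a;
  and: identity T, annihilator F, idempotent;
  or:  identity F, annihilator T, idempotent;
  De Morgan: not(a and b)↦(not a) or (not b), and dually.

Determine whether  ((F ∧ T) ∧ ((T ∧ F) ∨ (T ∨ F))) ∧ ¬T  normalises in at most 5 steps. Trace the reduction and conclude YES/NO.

  start: ((F ∧ T) ∧ ((T ∧ F) ∨ (T ∨ F))) ∧ ¬T
  [1] (F ∧ ((T ∧ F) ∨ (T ∨ F))) ∧ ¬T
  [2] F ∧ ¬T
  [3] F

Answer: YES — reaches normal form F in 3 ≤ 5 steps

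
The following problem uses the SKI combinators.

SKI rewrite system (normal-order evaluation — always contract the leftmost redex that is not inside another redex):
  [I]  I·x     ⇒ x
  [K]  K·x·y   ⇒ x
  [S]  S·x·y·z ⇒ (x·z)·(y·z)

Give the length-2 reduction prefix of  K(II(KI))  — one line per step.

Answer: after 2 steps: K(KI)

Working:
  start: K(II(KI))
  [1] K(I(KI))
  [2] K(KI)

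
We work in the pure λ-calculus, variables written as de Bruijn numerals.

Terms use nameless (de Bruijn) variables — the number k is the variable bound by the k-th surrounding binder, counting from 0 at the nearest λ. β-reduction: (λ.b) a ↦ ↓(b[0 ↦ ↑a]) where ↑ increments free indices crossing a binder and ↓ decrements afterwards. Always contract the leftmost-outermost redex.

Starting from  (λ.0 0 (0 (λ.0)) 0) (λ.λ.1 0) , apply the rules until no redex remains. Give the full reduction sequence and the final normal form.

  start: (λ.0 0 (0 (λ.0)) 0) (λ.λ.1 0)
  [1] (λ.λ.1 0) (λ.λ.1 0) ((λ.λ.1 0) (λ.0)) (λ.λ.1 0)
  [2] (λ.(λ.λ.1 0) 0) ((λ.λ.1 0) (λ.0)) (λ.λ.1 0)
  [3] (λ.λ.1 0) ((λ.λ.1 0) (λ.0)) (λ.λ.1 0)
  [4] (λ.(λ.λ.1 0) (λ.0) 0) (λ.λ.1 0)
  [5] (λ.λ.1 0) (λ.0) (λ.λ.1 0)
  [6] (λ.(λ.0) 0) (λ.λ.1 0)
  [7] (λ.0) (λ.λ.1 0)
  [8] λ.λ.1 0

Answer: normal form = λ.λ.1 0  (in 8 steps)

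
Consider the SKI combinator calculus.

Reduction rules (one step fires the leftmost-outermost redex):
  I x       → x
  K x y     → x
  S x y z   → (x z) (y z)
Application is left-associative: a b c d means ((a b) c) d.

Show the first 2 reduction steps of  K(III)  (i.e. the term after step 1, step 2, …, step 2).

Answer: after 2 steps: KI

Reduction:
  start: K(III)
  step 1: K(II)
  step 2: KI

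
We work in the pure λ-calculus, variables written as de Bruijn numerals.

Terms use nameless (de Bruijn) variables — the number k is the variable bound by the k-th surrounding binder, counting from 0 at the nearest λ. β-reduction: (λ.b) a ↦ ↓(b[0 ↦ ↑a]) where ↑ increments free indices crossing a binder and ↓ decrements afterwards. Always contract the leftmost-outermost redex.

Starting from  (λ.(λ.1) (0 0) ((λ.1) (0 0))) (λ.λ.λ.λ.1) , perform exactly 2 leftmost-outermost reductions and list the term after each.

  start: (λ.(λ.1) (0 0) ((λ.1) (0 0))) (λ.λ.λ.λ.1)
  step 1: (λ.λ.λ.λ.λ.1) ((λ.λ.λ.λ.1) (λ.λ.λ.λ.1)) ((λ.λ.λ.λ.λ.1) ((λ.λ.λ.λ.1) (λ.λ.λ.λ.1)))
  step 2: (λ.λ.λ.λ.1) ((λ.λ.λ.λ.λ.1) ((λ.λ.λ.λ.1) (λ.λ.λ.λ.1)))

Answer: after 2 steps: (λ.λ.λ.λ.1) ((λ.λ.λ.λ.λ.1) ((λ.λ.λ.λ.1) (λ.λ.λ.λ.1)))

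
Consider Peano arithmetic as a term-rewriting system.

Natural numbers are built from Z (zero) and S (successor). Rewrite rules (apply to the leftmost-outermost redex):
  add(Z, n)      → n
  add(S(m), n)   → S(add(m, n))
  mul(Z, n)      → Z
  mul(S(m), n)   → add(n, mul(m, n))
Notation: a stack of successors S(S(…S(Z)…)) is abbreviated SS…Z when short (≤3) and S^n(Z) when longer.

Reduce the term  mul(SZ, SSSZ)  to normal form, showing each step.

Answer: normal form = SSSZ  (in 6 steps)

Derivation:
  start: mul(SZ, SSSZ)
  [1] add(SSSZ, mul(Z, SSSZ))
  [2] S(add(SSZ, mul(Z, SSSZ)))
  [3] S(S(add(SZ, mul(Z, SSSZ))))
  [4] S(S(S(add(Z, mul(Z, SSSZ)))))
  [5] S(S(S(mul(Z, SSSZ))))
  [6] SSSZ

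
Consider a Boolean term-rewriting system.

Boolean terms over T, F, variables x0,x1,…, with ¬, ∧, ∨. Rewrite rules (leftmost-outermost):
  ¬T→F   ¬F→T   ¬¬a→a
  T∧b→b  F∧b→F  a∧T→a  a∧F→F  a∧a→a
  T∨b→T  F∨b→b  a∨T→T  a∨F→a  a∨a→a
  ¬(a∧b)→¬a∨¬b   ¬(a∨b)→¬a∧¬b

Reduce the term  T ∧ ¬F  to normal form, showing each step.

Answer: normal form = T  (in 2 steps)

Derivation:
  start: T ∧ ¬F
  step 1: ¬F
  step 2: T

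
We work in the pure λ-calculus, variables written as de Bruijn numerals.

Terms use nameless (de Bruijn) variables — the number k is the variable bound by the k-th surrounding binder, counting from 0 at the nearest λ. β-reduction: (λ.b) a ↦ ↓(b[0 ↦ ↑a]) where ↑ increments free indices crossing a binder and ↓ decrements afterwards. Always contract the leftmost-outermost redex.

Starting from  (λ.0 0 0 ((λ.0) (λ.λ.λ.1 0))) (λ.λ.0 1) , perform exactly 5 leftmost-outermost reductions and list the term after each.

  start: (λ.0 0 0 ((λ.0) (λ.λ.λ.1 0))) (λ.λ.0 1)
  step 1: (λ.λ.0 1) (λ.λ.0 1) (λ.λ.0 1) ((λ.0) (λ.λ.λ.1 0))
  step 2: (λ.0 (λ.λ.0 1)) (λ.λ.0 1) ((λ.0) (λ.λ.λ.1 0))
  step 3: (λ.λ.0 1) (λ.λ.0 1) ((λ.0) (λ.λ.λ.1 0))
  step 4: (λ.0 (λ.λ.0 1)) ((λ.0) (λ.λ.λ.1 0))
  step 5: (λ.0) (λ.λ.λ.1 0) (λ.λ.0 1)

Answer: after 5 steps: (λ.0) (λ.λ.λ.1 0) (λ.λ.0 1)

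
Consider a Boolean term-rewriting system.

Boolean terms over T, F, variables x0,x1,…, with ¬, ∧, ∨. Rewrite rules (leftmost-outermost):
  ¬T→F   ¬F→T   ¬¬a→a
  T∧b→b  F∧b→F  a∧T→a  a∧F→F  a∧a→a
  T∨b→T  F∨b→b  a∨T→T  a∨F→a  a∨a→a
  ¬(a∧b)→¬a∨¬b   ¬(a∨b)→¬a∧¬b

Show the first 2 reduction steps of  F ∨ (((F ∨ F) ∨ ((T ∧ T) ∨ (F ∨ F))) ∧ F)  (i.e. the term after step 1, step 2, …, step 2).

Answer: after 2 steps: F

Derivation:
  start: F ∨ (((F ∨ F) ∨ ((T ∧ T) ∨ (F ∨ F))) ∧ F)
  step 1: ((F ∨ F) ∨ ((T ∧ T) ∨ (F ∨ F))) ∧ F
  step 2: F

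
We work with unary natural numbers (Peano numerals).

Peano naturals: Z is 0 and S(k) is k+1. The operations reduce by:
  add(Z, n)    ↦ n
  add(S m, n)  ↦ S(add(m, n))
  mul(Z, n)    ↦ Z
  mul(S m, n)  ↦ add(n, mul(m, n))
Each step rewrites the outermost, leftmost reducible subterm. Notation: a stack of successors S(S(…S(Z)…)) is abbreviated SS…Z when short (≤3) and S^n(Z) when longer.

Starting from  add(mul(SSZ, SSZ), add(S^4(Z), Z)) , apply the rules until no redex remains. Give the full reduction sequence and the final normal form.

Answer: normal form = S^8(Z)  (in 19 steps)

Derivation:
  start: add(mul(SSZ, SSZ), add(S^4(Z), Z))
  →1  add(add(SSZ, mul(SZ, SSZ)), add(S^4(Z), Z))
  →2  add(S(add(SZ, mul(SZ, SSZ))), add(S^4(Z), Z))
  →3  S(add(add(SZ, mul(SZ, SSZ)), add(S^4(Z), Z)))
  →4  S(add(S(add(Z, mul(SZ, SSZ))), add(S^4(Z), Z)))
  →5  S(S(add(add(Z, mul(SZ, SSZ)), add(S^4(Z), Z))))
  →6  S(S(add(mul(SZ, SSZ), add(S^4(Z), Z))))
  →7  S(S(add(add(SSZ, mul(Z, SSZ)), add(S^4(Z), Z))))
  →8  S(S(add(S(add(SZ, mul(Z, SSZ))), add(S^4(Z), Z))))
  →9  S(S(S(add(add(SZ, mul(Z, SSZ)), add(S^4(Z), Z)))))
  →10  S(S(S(add(S(add(Z, mul(Z, SSZ))), add(S^4(Z), Z)))))
  →11  S(S(S(S(add(add(Z, mul(Z, SSZ)), add(S^4(Z), Z))))))
  →12  S(S(S(S(add(mul(Z, SSZ), add(S^4(Z), Z))))))
  →13  S(S(S(S(add(Z, add(S^4(Z), Z))))))
  →14  S(S(S(S(add(S^4(Z), Z)))))
  →15  S(S(S(S(S(add(SSSZ, Z))))))
  →16  S(S(S(S(S(S(add(SSZ, Z)))))))
  →17  S(S(S(S(S(S(S(add(SZ, Z))))))))
  →18  S(S(S(S(S(S(S(S(add(Z, Z)))))))))
  →19  S^8(Z)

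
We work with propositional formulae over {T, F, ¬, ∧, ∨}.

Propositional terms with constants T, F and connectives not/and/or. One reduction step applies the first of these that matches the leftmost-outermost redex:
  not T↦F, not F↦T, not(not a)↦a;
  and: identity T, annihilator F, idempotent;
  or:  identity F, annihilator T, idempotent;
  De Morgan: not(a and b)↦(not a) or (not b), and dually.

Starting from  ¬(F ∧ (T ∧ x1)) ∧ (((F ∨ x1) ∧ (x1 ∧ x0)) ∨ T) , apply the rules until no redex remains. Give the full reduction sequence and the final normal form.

  start: ¬(F ∧ (T ∧ x1)) ∧ (((F ∨ x1) ∧ (x1 ∧ x0)) ∨ T)
  [1] (¬F ∨ ¬(T ∧ x1)) ∧ (((F ∨ x1) ∧ (x1 ∧ x0)) ∨ T)
  [2] (T ∨ ¬(T ∧ x1)) ∧ (((F ∨ x1) ∧ (x1 ∧ x0)) ∨ T)
  [3] T ∧ (((F ∨ x1) ∧ (x1 ∧ x0)) ∨ T)
  [4] ((F ∨ x1) ∧ (x1 ∧ x0)) ∨ T
  [5] T

Answer: normal form = T  (in 5 steps)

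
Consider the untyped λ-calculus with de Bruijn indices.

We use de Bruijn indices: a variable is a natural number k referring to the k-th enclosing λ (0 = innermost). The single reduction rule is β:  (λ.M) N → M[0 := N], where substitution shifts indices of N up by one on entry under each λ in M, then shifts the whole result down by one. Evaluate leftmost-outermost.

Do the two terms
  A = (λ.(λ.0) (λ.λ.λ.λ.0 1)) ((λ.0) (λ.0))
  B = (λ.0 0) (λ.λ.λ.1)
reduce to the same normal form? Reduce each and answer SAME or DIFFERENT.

Answer: DIFFERENT — A ⇓ λ.λ.λ.λ.0 1, B ⇓ λ.λ.1

Derivation:
Term A:
  start: (λ.(λ.0) (λ.λ.λ.λ.0 1)) ((λ.0) (λ.0))
  [1] (λ.0) (λ.λ.λ.λ.0 1)
  [2] λ.λ.λ.λ.0 1

Term B:
  start: (λ.0 0) (λ.λ.λ.1)
  [1] (λ.λ.λ.1) (λ.λ.λ.1)
  [2] λ.λ.1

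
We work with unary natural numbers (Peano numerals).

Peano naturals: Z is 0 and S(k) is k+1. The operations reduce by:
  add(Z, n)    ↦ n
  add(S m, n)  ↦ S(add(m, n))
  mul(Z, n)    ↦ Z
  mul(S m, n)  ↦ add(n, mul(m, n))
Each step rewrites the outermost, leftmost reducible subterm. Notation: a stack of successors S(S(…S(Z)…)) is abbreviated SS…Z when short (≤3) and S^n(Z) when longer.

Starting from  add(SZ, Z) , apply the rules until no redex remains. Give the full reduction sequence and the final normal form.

Answer: normal form = SZ  (in 2 steps)

Reduction:
  start: add(SZ, Z)
  →1  S(add(Z, Z))
  →2  SZ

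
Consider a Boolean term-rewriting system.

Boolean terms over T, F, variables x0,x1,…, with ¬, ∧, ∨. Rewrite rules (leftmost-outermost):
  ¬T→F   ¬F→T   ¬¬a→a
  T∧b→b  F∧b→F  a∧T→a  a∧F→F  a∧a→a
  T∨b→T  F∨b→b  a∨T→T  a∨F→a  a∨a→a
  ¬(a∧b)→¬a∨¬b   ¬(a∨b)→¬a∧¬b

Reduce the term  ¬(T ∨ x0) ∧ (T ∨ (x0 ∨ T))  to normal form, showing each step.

  start: ¬(T ∨ x0) ∧ (T ∨ (x0 ∨ T))
  step 1: (¬T ∧ ¬x0) ∧ (T ∨ (x0 ∨ T))
  step 2: (F ∧ ¬x0) ∧ (T ∨ (x0 ∨ T))
  step 3: F ∧ (T ∨ (x0 ∨ T))
  step 4: F

Answer: normal form = F  (in 4 steps)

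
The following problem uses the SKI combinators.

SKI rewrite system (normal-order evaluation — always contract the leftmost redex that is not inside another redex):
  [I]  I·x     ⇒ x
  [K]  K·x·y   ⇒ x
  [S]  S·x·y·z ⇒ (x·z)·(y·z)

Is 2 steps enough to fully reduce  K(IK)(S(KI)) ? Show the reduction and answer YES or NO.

Answer: YES — reaches normal form K in 2 ≤ 2 steps

Reduction:
  start: K(IK)(S(KI))
  →1  IK
  →2  K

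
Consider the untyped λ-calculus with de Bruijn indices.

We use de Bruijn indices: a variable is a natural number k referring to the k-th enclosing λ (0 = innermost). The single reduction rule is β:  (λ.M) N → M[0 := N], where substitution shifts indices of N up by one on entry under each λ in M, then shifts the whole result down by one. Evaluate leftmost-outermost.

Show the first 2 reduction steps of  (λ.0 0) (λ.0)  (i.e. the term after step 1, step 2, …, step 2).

  start: (λ.0 0) (λ.0)
  [1] (λ.0) (λ.0)
  [2] λ.0

Answer: after 2 steps: λ.0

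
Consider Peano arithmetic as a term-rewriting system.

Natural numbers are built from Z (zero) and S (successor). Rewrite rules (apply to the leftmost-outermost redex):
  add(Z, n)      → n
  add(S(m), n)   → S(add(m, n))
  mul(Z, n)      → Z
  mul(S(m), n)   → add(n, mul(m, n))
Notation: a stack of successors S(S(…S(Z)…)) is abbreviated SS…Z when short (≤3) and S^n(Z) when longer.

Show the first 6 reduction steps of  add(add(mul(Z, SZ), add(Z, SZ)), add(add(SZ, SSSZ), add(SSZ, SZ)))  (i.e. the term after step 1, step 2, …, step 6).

  start: add(add(mul(Z, SZ), add(Z, SZ)), add(add(SZ, SSSZ), add(SSZ, SZ)))
  →1  add(add(Z, add(Z, SZ)), add(add(SZ, SSSZ), add(SSZ, SZ)))
  →2  add(add(Z, SZ), add(add(SZ, SSSZ), add(SSZ, SZ)))
  →3  add(SZ, add(add(SZ, SSSZ), add(SSZ, SZ)))
  →4  S(add(Z, add(add(SZ, SSSZ), add(SSZ, SZ))))
  →5  S(add(add(SZ, SSSZ), add(SSZ, SZ)))
  →6  S(add(S(add(Z, SSSZ)), add(SSZ, SZ)))

Answer: after 6 steps: S(add(S(add(Z, SSSZ)), add(SSZ, SZ)))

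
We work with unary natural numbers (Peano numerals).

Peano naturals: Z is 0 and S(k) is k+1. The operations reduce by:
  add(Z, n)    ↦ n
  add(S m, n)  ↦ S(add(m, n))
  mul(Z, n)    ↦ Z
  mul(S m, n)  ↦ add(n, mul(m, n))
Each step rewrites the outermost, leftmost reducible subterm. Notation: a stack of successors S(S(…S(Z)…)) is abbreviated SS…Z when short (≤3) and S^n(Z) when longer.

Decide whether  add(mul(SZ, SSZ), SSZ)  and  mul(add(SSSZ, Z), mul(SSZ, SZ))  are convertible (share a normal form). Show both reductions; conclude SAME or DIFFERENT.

Term A:
  start: add(mul(SZ, SSZ), SSZ)
  step 1: add(add(SSZ, mul(Z, SSZ)), SSZ)
  step 2: add(S(add(SZ, mul(Z, SSZ))), SSZ)
  step 3: S(add(add(SZ, mul(Z, SSZ)), SSZ))
  step 4: S(add(S(add(Z, mul(Z, SSZ))), SSZ))
  step 5: S(S(add(add(Z, mul(Z, SSZ)), SSZ)))
  step 6: S(S(add(mul(Z, SSZ), SSZ)))
  step 7: S(S(add(Z, SSZ)))
  step 8: S^4(Z)

Term B:
  start: mul(add(SSSZ, Z), mul(SSZ, SZ))
  step 1: mul(S(add(SSZ, Z)), mul(SSZ, SZ))
  step 2: add(mul(SSZ, SZ), mul(add(SSZ, Z), mul(SSZ, SZ)))
  step 3: add(add(SZ, mul(SZ, SZ)), mul(add(SSZ, Z), mul(SSZ, SZ)))
  step 4: add(S(add(Z, mul(SZ, SZ))), mul(add(SSZ, Z), mul(SSZ, SZ)))
  step 5: S(add(add(Z, mul(SZ, SZ)), mul(add(SSZ, Z), mul(SSZ, SZ))))
  step 6: S(add(mul(SZ, SZ), mul(add(SSZ, Z), mul(SSZ, SZ))))
  step 7: S(add(add(SZ, mul(Z, SZ)), mul(add(SSZ, Z), mul(SSZ, SZ))))
  step 8: S(add(S(add(Z, mul(Z, SZ))), mul(add(SSZ, Z), mul(SSZ, SZ))))
  step 9: S(S(add(add(Z, mul(Z, SZ)), mul(add(SSZ, Z), mul(SSZ, SZ)))))
  step 10: S(S(add(mul(Z, SZ), mul(add(SSZ, Z), mul(SSZ, SZ)))))
  step 11: S(S(add(Z, mul(add(SSZ, Z), mul(SSZ, SZ)))))
  step 12: S(S(mul(add(SSZ, Z), mul(SSZ, SZ))))
  step 13: S(S(mul(S(add(SZ, Z)), mul(SSZ, SZ))))
  step 14: S(S(add(mul(SSZ, SZ), mul(add(SZ, Z), mul(SSZ, SZ)))))
  step 15: S(S(add(add(SZ, mul(SZ, SZ)), mul(add(SZ, Z), mul(SSZ, SZ)))))
  step 16: S(S(add(S(add(Z, mul(SZ, SZ))), mul(add(SZ, Z), mul(SSZ, SZ)))))
  step 17: S(S(S(add(add(Z, mul(SZ, SZ)), mul(add(SZ, Z), mul(SSZ, SZ))))))
  step 18: S(S(S(add(mul(SZ, SZ), mul(add(SZ, Z), mul(SSZ, SZ))))))
  step 19: S(S(S(add(add(SZ, mul(Z, SZ)), mul(add(SZ, Z), mul(SSZ, SZ))))))
  step 20: S(S(S(add(S(add(Z, mul(Z, SZ))), mul(add(SZ, Z), mul(SSZ, SZ))))))
  step 21: S(S(S(S(add(add(Z, mul(Z, SZ)), mul(add(SZ, Z), mul(SSZ, SZ)))))))
  step 22: S(S(S(S(add(mul(Z, SZ), mul(add(SZ, Z), mul(SSZ, SZ)))))))
  step 23: S(S(S(S(add(Z, mul(add(SZ, Z), mul(SSZ, SZ)))))))
  step 24: S(S(S(S(mul(add(SZ, Z), mul(SSZ, SZ))))))
  step 25: S(S(S(S(mul(S(add(Z, Z)), mul(SSZ, SZ))))))
  step 26: S(S(S(S(add(mul(SSZ, SZ), mul(add(Z, Z), mul(SSZ, SZ)))))))
  step 27: S(S(S(S(add(add(SZ, mul(SZ, SZ)), mul(add(Z, Z), mul(SSZ, SZ)))))))
  step 28: S(S(S(S(add(S(add(Z, mul(SZ, SZ))), mul(add(Z, Z), mul(SSZ, SZ)))))))
  step 29: S(S(S(S(S(add(add(Z, mul(SZ, SZ)), mul(add(Z, Z), mul(SSZ, SZ))))))))
  step 30: S(S(S(S(S(add(mul(SZ, SZ), mul(add(Z, Z), mul(SSZ, SZ))))))))
  step 31: S(S(S(S(S(add(add(SZ, mul(Z, SZ)), mul(add(Z, Z), mul(SSZ, SZ))))))))
  step 32: S(S(S(S(S(add(S(add(Z, mul(Z, SZ))), mul(add(Z, Z), mul(SSZ, SZ))))))))
  step 33: S(S(S(S(S(S(add(add(Z, mul(Z, SZ)), mul(add(Z, Z), mul(SSZ, SZ)))))))))
  step 34: S(S(S(S(S(S(add(mul(Z, SZ), mul(add(Z, Z), mul(SSZ, SZ)))))))))
  step 35: S(S(S(S(S(S(add(Z, mul(add(Z, Z), mul(SSZ, SZ)))))))))
  step 36: S(S(S(S(S(S(mul(add(Z, Z), mul(SSZ, SZ))))))))
  step 37: S(S(S(S(S(S(mul(Z, mul(SSZ, SZ))))))))
  step 38: S^6(Z)

Answer: DIFFERENT — A ⇓ S^4(Z), B ⇓ S^6(Z)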